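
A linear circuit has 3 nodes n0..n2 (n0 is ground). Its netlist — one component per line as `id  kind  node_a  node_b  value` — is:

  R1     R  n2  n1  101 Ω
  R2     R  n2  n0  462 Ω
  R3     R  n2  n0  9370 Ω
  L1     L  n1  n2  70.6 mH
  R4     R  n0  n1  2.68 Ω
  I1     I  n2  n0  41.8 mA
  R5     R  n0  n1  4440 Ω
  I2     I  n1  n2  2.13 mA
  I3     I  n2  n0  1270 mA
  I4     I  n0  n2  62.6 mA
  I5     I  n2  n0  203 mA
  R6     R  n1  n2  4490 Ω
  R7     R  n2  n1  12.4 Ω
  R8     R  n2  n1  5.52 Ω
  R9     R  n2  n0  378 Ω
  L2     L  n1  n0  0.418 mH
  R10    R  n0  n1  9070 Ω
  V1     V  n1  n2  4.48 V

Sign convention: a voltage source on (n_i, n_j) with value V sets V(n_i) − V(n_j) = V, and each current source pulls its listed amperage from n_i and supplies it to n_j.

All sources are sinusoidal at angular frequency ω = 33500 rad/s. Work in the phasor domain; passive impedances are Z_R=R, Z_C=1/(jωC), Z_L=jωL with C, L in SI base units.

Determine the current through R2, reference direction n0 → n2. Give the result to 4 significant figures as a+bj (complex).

0.01760+0.001491j A

Apply KCL at each of the 2 non-ground nodes and solve the resulting linear system.
Node n1: branches {R1, L1, R4, R5, I2, R6, R7, R8, L2, R10, V1} → V_1 = -3.650-0.6888j
Node n2: branches {R1, R2, R3, L1, I1, I2, I3, I4, I5, R6, R7, R8, R9, V1} → V_2 = -8.130-0.6888j
Source currents: i(V1)=0.1919-0.001492j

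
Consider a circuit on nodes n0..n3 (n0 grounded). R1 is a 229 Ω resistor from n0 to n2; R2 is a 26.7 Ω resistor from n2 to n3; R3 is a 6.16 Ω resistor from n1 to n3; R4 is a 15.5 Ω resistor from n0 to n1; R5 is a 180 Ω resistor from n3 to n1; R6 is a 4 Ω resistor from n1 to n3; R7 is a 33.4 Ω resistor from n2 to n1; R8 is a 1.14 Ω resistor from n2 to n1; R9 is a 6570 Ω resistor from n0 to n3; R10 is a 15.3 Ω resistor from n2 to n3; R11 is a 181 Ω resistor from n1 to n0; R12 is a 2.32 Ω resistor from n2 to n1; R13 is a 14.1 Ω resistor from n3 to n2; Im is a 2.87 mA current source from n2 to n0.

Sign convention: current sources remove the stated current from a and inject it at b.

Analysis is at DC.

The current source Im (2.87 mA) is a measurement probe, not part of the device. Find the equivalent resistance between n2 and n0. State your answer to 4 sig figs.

R_eq = 14.02 Ω

Apply KCL at each of the 3 non-ground nodes and solve the resulting linear system.
Node n1: branches {R3, R4, R5, R6, R7, R8, R11, R12} → V_1 = -0.03838
Node n2: branches {R1, R2, R7, R8, R10, R12, R13, Im} → V_2 = -0.04023
Node n3: branches {R2, R3, R5, R6, R9, R10, R13} → V_3 = -0.03891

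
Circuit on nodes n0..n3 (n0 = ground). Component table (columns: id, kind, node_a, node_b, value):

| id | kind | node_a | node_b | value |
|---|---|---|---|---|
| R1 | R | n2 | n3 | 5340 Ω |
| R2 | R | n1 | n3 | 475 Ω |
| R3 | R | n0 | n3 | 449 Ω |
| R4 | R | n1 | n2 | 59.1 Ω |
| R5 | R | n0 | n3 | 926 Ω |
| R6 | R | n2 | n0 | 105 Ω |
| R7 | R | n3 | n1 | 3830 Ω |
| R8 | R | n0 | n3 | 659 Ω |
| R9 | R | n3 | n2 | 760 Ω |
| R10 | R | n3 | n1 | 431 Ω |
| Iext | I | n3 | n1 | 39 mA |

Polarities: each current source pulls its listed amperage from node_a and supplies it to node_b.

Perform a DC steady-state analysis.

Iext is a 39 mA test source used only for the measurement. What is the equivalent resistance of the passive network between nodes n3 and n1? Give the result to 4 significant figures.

R_eq = 119.5 Ω

Apply KCL at each of the 3 non-ground nodes and solve the resulting linear system.
Node n1: branches {R2, R4, R7, R10, Iext} → V_1 = 2.240
Node n2: branches {R1, R4, R6, R9} → V_2 = 1.226
Node n3: branches {R1, R2, R3, R5, R7, R8, R9, R10, Iext} → V_3 = -2.420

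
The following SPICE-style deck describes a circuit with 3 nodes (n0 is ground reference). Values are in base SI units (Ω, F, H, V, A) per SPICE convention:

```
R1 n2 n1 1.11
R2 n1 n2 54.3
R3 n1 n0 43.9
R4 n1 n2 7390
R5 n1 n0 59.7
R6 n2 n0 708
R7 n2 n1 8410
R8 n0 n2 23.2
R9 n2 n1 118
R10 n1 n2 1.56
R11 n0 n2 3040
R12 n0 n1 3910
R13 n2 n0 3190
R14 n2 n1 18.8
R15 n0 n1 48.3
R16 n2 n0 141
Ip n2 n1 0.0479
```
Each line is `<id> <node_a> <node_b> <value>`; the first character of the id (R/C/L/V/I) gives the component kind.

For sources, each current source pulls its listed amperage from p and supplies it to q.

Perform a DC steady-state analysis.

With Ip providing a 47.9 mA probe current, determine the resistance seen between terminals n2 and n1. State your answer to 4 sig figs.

R_eq = 0.6060 Ω

Element admittances at DC:
  Y(R1) = 0.9009 S between n2,n1
  Y(R2) = 0.01842 S between n1,n2
  Y(R3) = 0.02278 S between n1,n0
  Y(R4) = 0.0001353 S between n1,n2
  Y(R5) = 0.01675 S between n1,n0
  Y(R6) = 0.001412 S between n2,n0
  Y(R7) = 0.0001189 S between n2,n1
  Y(R8) = 0.04310 S between n0,n2
  Y(R9) = 0.008475 S between n2,n1
  Y(R10) = 0.6410 S between n1,n2
  Y(R11) = 0.0003289 S between n0,n2
  Y(R12) = 0.0002558 S between n0,n1
  Y(R13) = 0.0003135 S between n2,n0
  Y(R14) = 0.05319 S between n2,n1
  Y(R15) = 0.02070 S between n0,n1
  Y(R16) = 0.007092 S between n2,n0
  Ip: injects 0.0479 A into n1 (from n2)
Assemble and solve the 2×2 MNA system:
  V(n1)=0.01345  V(n2)=-0.01557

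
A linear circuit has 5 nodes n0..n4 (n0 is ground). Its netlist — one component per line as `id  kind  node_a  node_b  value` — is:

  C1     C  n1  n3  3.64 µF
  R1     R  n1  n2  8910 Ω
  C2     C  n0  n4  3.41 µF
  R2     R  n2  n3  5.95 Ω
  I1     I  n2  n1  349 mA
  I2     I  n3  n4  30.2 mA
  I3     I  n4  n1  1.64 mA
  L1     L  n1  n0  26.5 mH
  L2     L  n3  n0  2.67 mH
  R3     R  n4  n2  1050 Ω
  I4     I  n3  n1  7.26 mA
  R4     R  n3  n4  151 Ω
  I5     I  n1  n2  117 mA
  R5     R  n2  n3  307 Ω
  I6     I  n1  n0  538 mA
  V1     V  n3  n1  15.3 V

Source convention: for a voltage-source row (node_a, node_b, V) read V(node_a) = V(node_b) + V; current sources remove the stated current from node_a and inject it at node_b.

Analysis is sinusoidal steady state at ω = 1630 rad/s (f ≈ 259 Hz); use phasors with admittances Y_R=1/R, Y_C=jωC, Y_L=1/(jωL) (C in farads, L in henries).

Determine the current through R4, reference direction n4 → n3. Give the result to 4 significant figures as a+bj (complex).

Apply KCL at each of the 4 non-ground nodes and solve the resulting linear system.
Node n1: branches {C1, R1, I1, I3, L1, I4, I5, I6, V1} → V_1 = -13.85-2.212j
Node n2: branches {R1, R2, I1, R3, I5, R5} → V_2 = 0.09793-2.221j
Node n3: branches {C1, R2, I2, L2, I4, R4, R5, V1} → V_3 = 1.449-2.212j
Node n4: branches {C2, I2, I3, R3, R4} → V_4 = 2.227-3.847j
Source currents: i(V1)=0.2443+0.2299j

0.005150-0.01083j A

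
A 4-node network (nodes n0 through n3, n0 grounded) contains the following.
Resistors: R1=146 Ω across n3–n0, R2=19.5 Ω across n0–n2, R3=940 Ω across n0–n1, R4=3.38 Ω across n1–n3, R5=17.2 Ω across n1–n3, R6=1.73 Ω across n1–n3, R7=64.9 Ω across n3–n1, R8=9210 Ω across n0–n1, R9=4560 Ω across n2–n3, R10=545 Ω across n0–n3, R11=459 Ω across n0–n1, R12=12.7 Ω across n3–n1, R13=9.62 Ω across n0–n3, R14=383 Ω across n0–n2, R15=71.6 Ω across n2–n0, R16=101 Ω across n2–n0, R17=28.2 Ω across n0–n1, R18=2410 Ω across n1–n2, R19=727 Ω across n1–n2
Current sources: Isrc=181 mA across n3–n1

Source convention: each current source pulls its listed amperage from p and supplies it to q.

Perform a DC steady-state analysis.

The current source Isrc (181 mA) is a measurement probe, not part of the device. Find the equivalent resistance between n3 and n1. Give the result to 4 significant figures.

R_eq = 0.9470 Ω

Element admittances at DC:
  Y(R1) = 0.006849 S between n3,n0
  Y(R2) = 0.05128 S between n0,n2
  Y(R3) = 0.001064 S between n0,n1
  Y(R4) = 0.2959 S between n1,n3
  Y(R5) = 0.05814 S between n1,n3
  Y(R6) = 0.5780 S between n1,n3
  Y(R7) = 0.01541 S between n3,n1
  Y(R8) = 0.0001086 S between n0,n1
  Y(R9) = 0.0002193 S between n2,n3
  Y(R10) = 0.001835 S between n0,n3
  Y(R11) = 0.002179 S between n0,n1
  Y(R12) = 0.07874 S between n3,n1
  Y(R13) = 0.1040 S between n0,n3
  Y(R14) = 0.002611 S between n0,n2
  Y(R15) = 0.01397 S between n2,n0
  Y(R16) = 0.009901 S between n2,n0
  Y(R17) = 0.03546 S between n0,n1
  Y(R18) = 0.0004149 S between n1,n2
  Y(R19) = 0.001376 S between n1,n2
  Isrc: injects 0.181 A into n1 (from n3)
Assemble and solve the 3×3 MNA system:
  V(n1)=0.1261  V(n2)=0.002705  V(n3)=-0.04531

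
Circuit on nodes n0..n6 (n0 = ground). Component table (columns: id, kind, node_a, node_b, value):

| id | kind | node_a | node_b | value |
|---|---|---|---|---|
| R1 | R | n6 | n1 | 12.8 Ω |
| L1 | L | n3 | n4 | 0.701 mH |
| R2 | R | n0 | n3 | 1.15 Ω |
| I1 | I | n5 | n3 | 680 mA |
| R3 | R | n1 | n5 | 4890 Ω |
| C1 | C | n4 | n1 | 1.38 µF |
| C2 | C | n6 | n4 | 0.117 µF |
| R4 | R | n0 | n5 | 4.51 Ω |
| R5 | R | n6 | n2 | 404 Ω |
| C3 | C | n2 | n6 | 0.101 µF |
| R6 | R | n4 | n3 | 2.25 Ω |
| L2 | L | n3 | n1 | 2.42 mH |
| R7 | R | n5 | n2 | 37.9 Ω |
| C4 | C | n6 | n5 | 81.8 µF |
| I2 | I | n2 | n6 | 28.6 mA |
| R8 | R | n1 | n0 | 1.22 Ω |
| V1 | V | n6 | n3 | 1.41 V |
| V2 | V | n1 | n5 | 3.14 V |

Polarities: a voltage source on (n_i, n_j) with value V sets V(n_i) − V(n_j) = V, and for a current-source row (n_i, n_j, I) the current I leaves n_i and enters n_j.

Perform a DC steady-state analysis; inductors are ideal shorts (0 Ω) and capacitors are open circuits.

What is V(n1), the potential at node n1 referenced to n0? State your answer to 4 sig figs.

0.3643 V

Element admittances at DC:
  Y(R1) = 0.07812 S between n6,n1
  L1: short n3↔n4 (DC inductor)
  Y(R2) = 0.8696 S between n0,n3
  I1: injects 0.68 A into n3 (from n5)
  Y(R3) = 0.0002045 S between n1,n5
  Y(C1) = 0.000 S between n4,n1
  Y(C2) = 0.000 S between n6,n4
  Y(R4) = 0.2217 S between n0,n5
  Y(R5) = 0.002475 S between n6,n2
  Y(C3) = 0.000 S between n2,n6
  Y(R6) = 0.4444 S between n4,n3
  L2: short n3↔n1 (DC inductor)
  Y(R7) = 0.02639 S between n5,n2
  Y(C4) = 0.000 S between n6,n5
  I2: injects 0.0286 A into n6 (from n2)
  Y(R8) = 0.8197 S between n1,n0
  V1: constraint V(n6)−V(n3) = 1.41
  V2: constraint V(n1)−V(n5) = 3.14
Assemble and solve the 10×10 MNA system:
  V(n1)=0.3643  V(n2)=-3.376  V(n3)=0.3643  V(n4)=0.3643  V(n5)=-2.776  V(n6)=1.774
  i(L1)=0.000  i(L2)=0.2689  i(V1)=-0.09431  i(V2)=0.07976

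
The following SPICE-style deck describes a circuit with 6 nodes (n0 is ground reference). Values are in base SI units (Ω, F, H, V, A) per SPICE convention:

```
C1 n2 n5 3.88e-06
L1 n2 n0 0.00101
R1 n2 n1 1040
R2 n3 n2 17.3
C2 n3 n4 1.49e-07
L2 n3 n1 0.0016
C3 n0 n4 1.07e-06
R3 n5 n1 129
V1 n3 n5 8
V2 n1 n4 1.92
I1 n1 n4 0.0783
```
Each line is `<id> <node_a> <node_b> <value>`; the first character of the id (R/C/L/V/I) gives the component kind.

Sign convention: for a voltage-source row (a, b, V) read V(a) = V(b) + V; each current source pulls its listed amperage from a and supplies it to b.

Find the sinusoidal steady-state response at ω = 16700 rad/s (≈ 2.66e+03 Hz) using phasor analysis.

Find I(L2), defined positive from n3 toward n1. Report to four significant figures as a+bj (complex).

MNA unknowns: 5 node voltages V₁..V_5 plus 2 source currents (V1, V2)
C1: Y=0.000+0.06480j on G[2,5]
L1: Y=0.000-0.05929j on G[2,0]
R1: Y=0.0009615+0.000j on G[2,1]
R2: Y=0.05780+0.000j on G[3,2]
C2: Y=0.000+0.002488j on G[3,4]
L2: Y=0.000-0.03743j on G[3,1]
C3: Y=0.000+0.01787j on G[0,4]
R3: Y=0.007752+0.000j on G[5,1]
V1: row V3−V5=8, i_V1 at 3,5
V2: row V1−V4=1.92, i_V2 at 1,4
I1: z[1]−=0.0783, z[4]+=0.0783
solve → V1=8.398+1.624j, V2=1.952+0.4895j, V3=5.578+3.372j, V4=6.478+1.624j, V5=-2.422+3.372j
aux → i_V1=-0.2706-0.2699j, i_V2=-0.1030+0.1180j

0.06540+0.1055j A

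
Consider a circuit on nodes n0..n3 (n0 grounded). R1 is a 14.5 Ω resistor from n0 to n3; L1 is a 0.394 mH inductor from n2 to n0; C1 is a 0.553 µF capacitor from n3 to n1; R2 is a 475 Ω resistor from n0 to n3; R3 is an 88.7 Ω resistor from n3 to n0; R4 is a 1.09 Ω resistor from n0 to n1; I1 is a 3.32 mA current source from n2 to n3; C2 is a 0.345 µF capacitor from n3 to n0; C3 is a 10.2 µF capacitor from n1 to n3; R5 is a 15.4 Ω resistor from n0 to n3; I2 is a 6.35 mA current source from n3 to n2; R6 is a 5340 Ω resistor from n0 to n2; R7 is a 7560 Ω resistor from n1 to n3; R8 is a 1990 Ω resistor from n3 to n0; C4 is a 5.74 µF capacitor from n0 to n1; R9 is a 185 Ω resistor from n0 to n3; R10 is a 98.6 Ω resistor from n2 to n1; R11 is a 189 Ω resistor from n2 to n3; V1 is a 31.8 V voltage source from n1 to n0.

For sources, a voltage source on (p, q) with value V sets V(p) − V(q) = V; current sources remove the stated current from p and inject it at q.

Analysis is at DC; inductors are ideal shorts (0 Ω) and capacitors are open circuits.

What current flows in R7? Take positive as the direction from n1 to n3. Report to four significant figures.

0.004205 A

Element admittances at DC:
  Y(R1) = 0.06897 S between n0,n3
  L1: short n2↔n0 (DC inductor)
  Y(C1) = 0.000 S between n3,n1
  Y(R2) = 0.002105 S between n0,n3
  Y(R3) = 0.01127 S between n3,n0
  Y(R4) = 0.9174 S between n0,n1
  I1: injects 0.00332 A into n3 (from n2)
  Y(C2) = 0.000 S between n3,n0
  Y(C3) = 0.000 S between n1,n3
  Y(R5) = 0.06494 S between n0,n3
  I2: injects 0.00635 A into n2 (from n3)
  Y(R6) = 0.0001873 S between n0,n2
  Y(R7) = 0.0001323 S between n1,n3
  Y(R8) = 0.0005025 S between n3,n0
  Y(C4) = 0.000 S between n0,n1
  Y(R9) = 0.005405 S between n0,n3
  Y(R10) = 0.01014 S between n2,n1
  Y(R11) = 0.005291 S between n2,n3
  V1: constraint V(n1)−V(n0) = 31.8
Assemble and solve the 5×5 MNA system:
  V(n1)=31.80  V(n2)=0.000  V(n3)=0.007417
  i(L1)=0.3256  i(V1)=-29.50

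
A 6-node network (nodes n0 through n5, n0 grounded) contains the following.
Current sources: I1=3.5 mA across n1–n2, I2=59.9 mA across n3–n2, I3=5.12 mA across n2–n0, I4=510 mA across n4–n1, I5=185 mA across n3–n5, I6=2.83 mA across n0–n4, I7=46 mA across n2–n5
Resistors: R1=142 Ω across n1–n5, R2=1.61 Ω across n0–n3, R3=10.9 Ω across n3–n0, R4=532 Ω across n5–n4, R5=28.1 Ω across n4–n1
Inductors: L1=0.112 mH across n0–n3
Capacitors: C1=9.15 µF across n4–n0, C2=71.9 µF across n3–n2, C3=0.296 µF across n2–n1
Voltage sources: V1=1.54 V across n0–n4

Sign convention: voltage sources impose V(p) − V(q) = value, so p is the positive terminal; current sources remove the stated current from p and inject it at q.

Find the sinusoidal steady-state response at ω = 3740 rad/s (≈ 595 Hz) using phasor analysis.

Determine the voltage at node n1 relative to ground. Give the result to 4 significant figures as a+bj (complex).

Element admittances at ω=3740 rad/s:
  I1: injects 0.0035 A into n2 (from n1)
  I2: injects 0.0599 A into n2 (from n3)
  Y(R1) = 0.007042+0.000j S between n1,n5
  Y(R2) = 0.6211+0.000j S between n0,n3
  Y(L1) = 0.000-2.387j S between n0,n3
  I3: injects 0.00512 A into n0 (from n2)
  Y(R3) = 0.09174+0.000j S between n3,n0
  Y(C1) = 0.000+0.03422j S between n4,n0
  Y(C2) = 0.000+0.2689j S between n3,n2
  Y(R4) = 0.001880+0.000j S between n5,n4
  I4: injects 0.51 A into n1 (from n4)
  Y(R5) = 0.03559+0.000j S between n4,n1
  Y(C3) = 0.000+0.001107j S between n2,n1
  I5: injects 0.185 A into n5 (from n3)
  I6: injects 0.00283 A into n4 (from n0)
  I7: injects 0.046 A into n5 (from n2)
  V1: constraint V(n0)−V(n4) = 1.54
Assemble and solve the 6×6 MNA system:
  V(n1)=17.03-0.5075j  V(n2)=0.03606-0.1343j  V(n3)=-0.03390-0.08714j  V(n4)=-1.540+0.000j  V(n5)=39.01-0.4006j
  i(V1)=-0.2299-0.03389j

17.03-0.5075j V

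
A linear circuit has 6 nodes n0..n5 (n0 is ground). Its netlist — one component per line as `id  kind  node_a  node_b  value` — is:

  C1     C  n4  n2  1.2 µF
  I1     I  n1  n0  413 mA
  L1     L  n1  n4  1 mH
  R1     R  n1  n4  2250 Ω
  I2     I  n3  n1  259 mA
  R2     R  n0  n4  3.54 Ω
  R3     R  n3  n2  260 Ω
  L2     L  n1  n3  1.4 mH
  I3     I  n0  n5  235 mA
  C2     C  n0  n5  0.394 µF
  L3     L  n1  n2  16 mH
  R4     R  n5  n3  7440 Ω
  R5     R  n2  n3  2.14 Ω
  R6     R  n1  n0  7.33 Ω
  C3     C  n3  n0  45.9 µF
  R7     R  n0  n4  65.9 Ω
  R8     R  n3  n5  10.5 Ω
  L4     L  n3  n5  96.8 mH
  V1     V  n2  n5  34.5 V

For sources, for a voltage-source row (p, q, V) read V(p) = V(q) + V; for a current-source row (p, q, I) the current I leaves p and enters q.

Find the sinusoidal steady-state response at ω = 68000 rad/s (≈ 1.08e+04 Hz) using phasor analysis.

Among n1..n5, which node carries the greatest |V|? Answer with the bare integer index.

MNA unknowns: 5 node voltages V₁..V_5 plus 1 source current (V1)
C1: Y=0.000+0.08160j on G[4,2]
I1: z[1]−=0.413, z[0]+=0.413
L1: Y=0.000-0.01471j on G[1,4]
R1: Y=0.0004444+0.000j on G[1,4]
I2: z[3]−=0.259, z[1]+=0.259
R2: Y=0.2825+0.000j on G[0,4]
R3: Y=0.003846+0.000j on G[3,2]
L2: Y=0.000-0.01050j on G[1,3]
I3: z[0]−=0.235, z[5]+=0.235
C2: Y=0.000+0.02679j on G[0,5]
L3: Y=0.000-0.0009191j on G[1,2]
R4: Y=0.0001344+0.000j on G[5,3]
R5: Y=0.4673+0.000j on G[2,3]
R6: Y=0.1364+0.000j on G[1,0]
C3: Y=0.000+3.121j on G[3,0]
R7: Y=0.01517+0.000j on G[0,4]
R8: Y=0.09524+0.000j on G[3,5]
L4: Y=0.000-0.0001519j on G[3,5]
V1: row V2−V5=34.5, i_V1 at 2,5
solve → V1=-0.8921-0.2373j, V2=6.172+0.5213j, V3=0.09301+0.03473j, V4=0.2220+1.683j, V5=-28.33+0.5213j
aux → i_V1=-2.959-0.7082j

5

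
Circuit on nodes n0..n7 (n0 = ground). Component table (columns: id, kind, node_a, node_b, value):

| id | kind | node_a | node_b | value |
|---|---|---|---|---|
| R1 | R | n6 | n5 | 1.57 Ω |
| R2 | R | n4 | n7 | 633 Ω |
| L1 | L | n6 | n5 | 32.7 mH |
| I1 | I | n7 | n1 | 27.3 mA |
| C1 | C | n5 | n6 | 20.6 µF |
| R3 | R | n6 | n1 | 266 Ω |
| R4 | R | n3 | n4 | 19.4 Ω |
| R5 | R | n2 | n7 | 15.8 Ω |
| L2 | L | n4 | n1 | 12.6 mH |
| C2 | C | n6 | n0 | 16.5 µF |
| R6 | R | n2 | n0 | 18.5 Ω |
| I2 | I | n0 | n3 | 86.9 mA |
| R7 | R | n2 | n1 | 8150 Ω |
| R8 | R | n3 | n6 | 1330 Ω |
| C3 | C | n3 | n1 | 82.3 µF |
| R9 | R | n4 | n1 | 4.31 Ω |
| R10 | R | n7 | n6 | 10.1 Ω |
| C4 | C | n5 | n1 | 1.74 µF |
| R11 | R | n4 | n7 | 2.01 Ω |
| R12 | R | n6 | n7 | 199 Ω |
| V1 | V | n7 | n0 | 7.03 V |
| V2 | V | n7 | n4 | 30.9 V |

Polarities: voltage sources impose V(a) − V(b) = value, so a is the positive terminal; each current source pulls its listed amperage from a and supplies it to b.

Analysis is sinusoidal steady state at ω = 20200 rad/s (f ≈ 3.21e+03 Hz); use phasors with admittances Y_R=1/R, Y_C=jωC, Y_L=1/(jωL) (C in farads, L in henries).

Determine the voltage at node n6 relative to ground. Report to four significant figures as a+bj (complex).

-1.505-1.854j V

Apply KCL at each of the 7 non-ground nodes and solve the resulting linear system.
Node n1: branches {I1, R3, L2, R7, C3, R9, C4} → V_1 = -22.52+2.471j
Node n2: branches {R5, R6, R7} → V_2 = 3.764+0.002581j
Node n3: branches {R4, I2, R8, C3} → V_3 = -22.60+2.448j
Node n4: branches {R2, R4, L2, R9, R11, V2} → V_4 = -23.87+0.000j
Node n5: branches {R1, L1, C1, C4} → V_5 = -2.211-2.515j
Node n6: branches {R1, L1, C1, R3, C2, R8, R10, R12} → V_6 = -1.505-1.854j
Node n7: branches {R2, I1, R5, R10, R11, R12, V1, V2} → V_7 = 7.030+0.000j
Source currents: i(V1)=-0.7344+0.5015j, i(V2)=-15.81-0.6942j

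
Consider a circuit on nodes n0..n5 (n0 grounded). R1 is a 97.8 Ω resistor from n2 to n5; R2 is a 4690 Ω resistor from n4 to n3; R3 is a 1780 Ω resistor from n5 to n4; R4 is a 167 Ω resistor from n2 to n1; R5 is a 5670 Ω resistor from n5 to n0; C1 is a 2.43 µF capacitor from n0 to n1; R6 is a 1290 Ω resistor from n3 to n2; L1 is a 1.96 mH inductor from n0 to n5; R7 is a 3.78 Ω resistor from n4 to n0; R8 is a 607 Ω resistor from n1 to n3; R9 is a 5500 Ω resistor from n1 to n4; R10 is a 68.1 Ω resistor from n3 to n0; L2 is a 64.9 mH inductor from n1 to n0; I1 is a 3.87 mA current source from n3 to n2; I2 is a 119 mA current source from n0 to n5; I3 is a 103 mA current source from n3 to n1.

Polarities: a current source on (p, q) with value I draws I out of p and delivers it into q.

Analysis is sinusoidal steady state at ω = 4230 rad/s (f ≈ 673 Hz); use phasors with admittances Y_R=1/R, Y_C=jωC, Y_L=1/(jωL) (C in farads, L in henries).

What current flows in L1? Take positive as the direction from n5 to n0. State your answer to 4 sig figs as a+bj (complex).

MNA unknowns: 5 node voltages V₁..V_5
R1: Y=0.01022+0.000j on G[2,5]
R2: Y=0.0002132+0.000j on G[4,3]
R3: Y=0.0005618+0.000j on G[5,4]
R4: Y=0.005988+0.000j on G[2,1]
R5: Y=0.0001764+0.000j on G[5,0]
C1: Y=0.000+0.01028j on G[0,1]
R6: Y=0.0007752+0.000j on G[3,2]
L1: Y=0.000-0.1206j on G[0,5]
R7: Y=0.2646+0.000j on G[4,0]
R8: Y=0.001647+0.000j on G[1,3]
R9: Y=0.0001818+0.000j on G[1,4]
R10: Y=0.01468+0.000j on G[3,0]
L2: Y=0.000-0.003643j on G[1,0]
I1: z[3]−=0.00387, z[2]+=0.00387
I2: z[0]−=0.119, z[5]+=0.119
I3: z[3]−=0.103, z[1]+=0.103
solve → V1=7.316-8.045j, V2=2.738-2.157j, V3=-5.352-0.8618j, V4=0.001328-0.003678j, V5=0.2913+1.192j

0.1438-0.03513j A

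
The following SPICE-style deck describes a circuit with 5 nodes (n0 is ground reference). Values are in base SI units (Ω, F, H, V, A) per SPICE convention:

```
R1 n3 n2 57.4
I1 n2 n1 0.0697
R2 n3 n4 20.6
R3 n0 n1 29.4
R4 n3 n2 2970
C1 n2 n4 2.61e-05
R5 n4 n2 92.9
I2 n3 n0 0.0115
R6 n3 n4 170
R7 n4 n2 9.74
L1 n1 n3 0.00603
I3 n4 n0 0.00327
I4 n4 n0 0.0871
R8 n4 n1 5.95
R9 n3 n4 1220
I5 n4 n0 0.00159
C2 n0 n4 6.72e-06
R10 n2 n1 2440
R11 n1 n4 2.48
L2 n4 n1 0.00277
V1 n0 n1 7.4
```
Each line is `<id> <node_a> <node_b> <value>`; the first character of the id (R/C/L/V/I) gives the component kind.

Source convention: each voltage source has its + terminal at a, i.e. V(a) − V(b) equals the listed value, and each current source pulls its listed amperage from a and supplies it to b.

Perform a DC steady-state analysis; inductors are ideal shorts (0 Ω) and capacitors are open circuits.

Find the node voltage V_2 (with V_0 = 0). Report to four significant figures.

Element admittances at DC:
  Y(R1) = 0.01742 S between n3,n2
  I1: injects 0.0697 A into n1 (from n2)
  Y(R2) = 0.04854 S between n3,n4
  Y(R3) = 0.03401 S between n0,n1
  Y(R4) = 0.0003367 S between n3,n2
  Y(C1) = 0.000 S between n2,n4
  Y(R5) = 0.01076 S between n4,n2
  I2: injects 0.0115 A into n0 (from n3)
  Y(R6) = 0.005882 S between n3,n4
  Y(R7) = 0.1027 S between n4,n2
  L1: short n1↔n3 (DC inductor)
  I3: injects 0.00327 A into n0 (from n4)
  I4: injects 0.0871 A into n0 (from n4)
  Y(R8) = 0.1681 S between n4,n1
  Y(R9) = 0.0008197 S between n3,n4
  I5: injects 0.00159 A into n0 (from n4)
  Y(C2) = 0.000 S between n0,n4
  Y(R10) = 0.0004098 S between n2,n1
  Y(R11) = 0.4032 S between n1,n4
  L2: short n4↔n1 (DC inductor)
  V1: constraint V(n0)−V(n1) = 7.4
Assemble and solve the 7×7 MNA system:
  V(n1)=-7.400  V(n2)=-7.930  V(n3)=-7.400  V(n4)=-7.400
  i(L1)=0.02091  i(L2)=-0.1520  i(V1)=-0.1482

-7.930 V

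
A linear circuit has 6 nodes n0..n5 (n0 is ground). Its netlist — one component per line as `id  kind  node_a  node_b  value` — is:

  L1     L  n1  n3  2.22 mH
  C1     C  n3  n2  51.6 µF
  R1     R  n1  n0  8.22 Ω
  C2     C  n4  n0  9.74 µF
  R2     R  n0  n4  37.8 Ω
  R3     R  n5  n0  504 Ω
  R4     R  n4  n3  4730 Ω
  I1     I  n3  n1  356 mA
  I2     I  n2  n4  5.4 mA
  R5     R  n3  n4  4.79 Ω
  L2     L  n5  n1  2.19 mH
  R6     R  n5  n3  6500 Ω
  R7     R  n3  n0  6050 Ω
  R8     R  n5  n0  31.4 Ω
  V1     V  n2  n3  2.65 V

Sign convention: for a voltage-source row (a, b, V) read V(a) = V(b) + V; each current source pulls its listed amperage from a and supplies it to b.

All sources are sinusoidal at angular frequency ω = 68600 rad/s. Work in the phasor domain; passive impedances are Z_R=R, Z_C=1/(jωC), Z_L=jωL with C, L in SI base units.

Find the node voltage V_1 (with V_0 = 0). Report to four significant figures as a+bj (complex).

MNA unknowns: 5 node voltages V₁..V_5 plus 1 source current (V1)
L1: Y=0.000-0.006566j on G[1,3]
C1: Y=0.000+3.540j on G[3,2]
R1: Y=0.1217+0.000j on G[1,0]
C2: Y=0.000+0.6682j on G[4,0]
R2: Y=0.02646+0.000j on G[0,4]
R3: Y=0.001984+0.000j on G[5,0]
R4: Y=0.0002114+0.000j on G[4,3]
I1: z[3]−=0.356, z[1]+=0.356
I2: z[2]−=0.0054, z[4]+=0.0054
R5: Y=0.2088+0.000j on G[3,4]
L2: Y=0.000-0.006656j on G[5,1]
R6: Y=0.0001538+0.000j on G[5,3]
R7: Y=0.0001653+0.000j on G[3,0]
R8: Y=0.03185+0.000j on G[5,0]
V1: row V2−V3=2.65, i_V1 at 2,3
solve → V1=2.875+0.3997j, V2=0.8570+0.3814j, V3=-1.793+0.3814j, V4=-0.06712+0.5291j, V5=0.1735-0.5273j
aux → i_V1=-0.005400-9.380j

2.875+0.3997j V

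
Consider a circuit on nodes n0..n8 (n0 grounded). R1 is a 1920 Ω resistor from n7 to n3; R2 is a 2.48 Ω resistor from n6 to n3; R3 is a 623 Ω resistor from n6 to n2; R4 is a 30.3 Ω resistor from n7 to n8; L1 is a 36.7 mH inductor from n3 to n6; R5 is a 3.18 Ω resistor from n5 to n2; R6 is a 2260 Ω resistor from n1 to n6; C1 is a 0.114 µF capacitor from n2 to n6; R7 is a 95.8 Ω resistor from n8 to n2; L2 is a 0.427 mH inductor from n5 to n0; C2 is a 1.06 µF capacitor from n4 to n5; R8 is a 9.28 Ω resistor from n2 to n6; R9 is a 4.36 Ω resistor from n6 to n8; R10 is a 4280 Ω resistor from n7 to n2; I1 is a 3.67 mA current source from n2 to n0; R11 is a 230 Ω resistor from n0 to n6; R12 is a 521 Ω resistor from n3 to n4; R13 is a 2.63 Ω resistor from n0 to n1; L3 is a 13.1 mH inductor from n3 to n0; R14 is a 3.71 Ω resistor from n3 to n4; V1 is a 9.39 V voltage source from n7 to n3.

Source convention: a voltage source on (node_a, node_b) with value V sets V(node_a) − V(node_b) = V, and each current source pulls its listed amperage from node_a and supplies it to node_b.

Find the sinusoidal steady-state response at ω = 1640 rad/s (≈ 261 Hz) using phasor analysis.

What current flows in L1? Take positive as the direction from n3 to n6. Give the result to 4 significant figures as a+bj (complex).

-0.001291+0.009931j A

Element admittances at ω=1640 rad/s:
  Y(R1) = 0.0005208+0.000j S between n7,n3
  Y(R2) = 0.4032+0.000j S between n6,n3
  Y(R3) = 0.001605+0.000j S between n6,n2
  Y(R4) = 0.03300+0.000j S between n7,n8
  Y(L1) = 0.000-0.01661j S between n3,n6
  Y(R5) = 0.3145+0.000j S between n5,n2
  Y(R6) = 0.0004425+0.000j S between n1,n6
  Y(C1) = 0.000+0.0001870j S between n2,n6
  Y(R7) = 0.01044+0.000j S between n8,n2
  Y(L2) = 0.000-1.428j S between n5,n0
  Y(C2) = 0.000+0.001738j S between n4,n5
  Y(R8) = 0.1078+0.000j S between n2,n6
  Y(R9) = 0.2294+0.000j S between n6,n8
  Y(R10) = 0.0002336+0.000j S between n7,n2
  I1: injects 0.00367 A into n0 (from n2)
  Y(R11) = 0.004348+0.000j S between n0,n6
  Y(R12) = 0.001919+0.000j S between n3,n4
  Y(R13) = 0.3802+0.000j S between n0,n1
  Y(L3) = 0.000-0.04655j S between n3,n0
  Y(R14) = 0.2695+0.000j S between n3,n4
  V1: constraint V(n7)−V(n3) = 9.39
Assemble and solve the 9×9 MNA system:
  V(n1)=7.246e-05-0.0002946j  V(n2)=0.05114-0.06431j  V(n3)=-0.5354-0.3312j  V(n4)=-0.5375-0.3276j  V(n5)=0.01660+0.008015j  V(n6)=0.06234-0.2535j  V(n7)=8.855-0.3312j  V(n8)=1.126-0.2556j
  i(V1)=-0.2620+0.002555j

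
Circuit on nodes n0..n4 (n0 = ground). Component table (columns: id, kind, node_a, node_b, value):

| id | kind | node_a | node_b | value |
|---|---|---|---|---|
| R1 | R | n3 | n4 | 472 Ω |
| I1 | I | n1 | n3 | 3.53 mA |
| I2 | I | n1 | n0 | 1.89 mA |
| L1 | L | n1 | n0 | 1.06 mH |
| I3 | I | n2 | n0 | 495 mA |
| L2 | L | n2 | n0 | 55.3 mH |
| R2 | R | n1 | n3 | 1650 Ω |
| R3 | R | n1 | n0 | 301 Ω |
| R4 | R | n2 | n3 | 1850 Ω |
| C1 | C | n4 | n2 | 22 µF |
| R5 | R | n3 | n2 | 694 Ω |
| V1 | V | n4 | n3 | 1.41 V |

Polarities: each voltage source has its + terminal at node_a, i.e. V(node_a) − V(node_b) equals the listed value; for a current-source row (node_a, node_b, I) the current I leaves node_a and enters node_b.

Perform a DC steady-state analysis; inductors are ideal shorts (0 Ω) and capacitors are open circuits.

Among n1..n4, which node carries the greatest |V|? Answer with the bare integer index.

MNA unknowns: 4 node voltages V₁..V_4 plus 3 source currents (L1, L2, V1)
R1: Y=0.002119 on G[3,4]
I1: z[1]−=0.00353, z[3]+=0.00353
I2: z[1]−=0.00189, z[0]+=0.00189
L1: row V1−V0=0, i_L1 at 1,0
I3: z[2]−=0.495, z[0]+=0.495
L2: row V2−V0=0, i_L2 at 2,0
R2: Y=0.0006061 on G[1,3]
R3: Y=0.003322 on G[1,0]
R4: Y=0.0005405 on G[2,3]
C1: Y=0.000 on G[4,2]
R5: Y=0.001441 on G[3,2]
V1: row V4−V3=1.41, i_V1 at 4,3
solve → V1=0.000, V2=0.000, V3=1.364, V4=2.774
aux → i_L1=-0.004593, i_L2=-0.4923, i_V1=-0.002987

4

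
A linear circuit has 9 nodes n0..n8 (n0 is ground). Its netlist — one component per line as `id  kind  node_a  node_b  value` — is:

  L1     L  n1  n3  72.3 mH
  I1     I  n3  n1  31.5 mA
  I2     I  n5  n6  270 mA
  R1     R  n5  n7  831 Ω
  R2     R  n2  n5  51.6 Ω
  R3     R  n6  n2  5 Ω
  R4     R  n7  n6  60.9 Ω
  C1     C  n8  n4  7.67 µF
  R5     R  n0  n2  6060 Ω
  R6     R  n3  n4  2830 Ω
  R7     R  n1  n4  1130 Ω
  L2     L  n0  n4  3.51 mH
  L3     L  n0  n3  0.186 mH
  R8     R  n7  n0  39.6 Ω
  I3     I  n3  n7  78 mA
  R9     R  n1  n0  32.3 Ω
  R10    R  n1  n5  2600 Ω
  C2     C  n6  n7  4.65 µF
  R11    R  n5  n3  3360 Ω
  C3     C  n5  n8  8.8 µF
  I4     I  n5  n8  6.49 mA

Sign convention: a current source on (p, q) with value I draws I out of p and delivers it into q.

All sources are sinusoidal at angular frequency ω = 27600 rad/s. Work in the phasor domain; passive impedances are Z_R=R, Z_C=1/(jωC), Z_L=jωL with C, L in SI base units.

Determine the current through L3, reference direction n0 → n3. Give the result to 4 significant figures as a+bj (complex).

0.1128+0.003460j A

Element admittances at ω=27600 rad/s:
  Y(L1) = 0.000-0.0005011j S between n1,n3
  I1: injects 0.0315 A into n1 (from n3)
  I2: injects 0.27 A into n6 (from n5)
  Y(R1) = 0.001203+0.000j S between n5,n7
  Y(R2) = 0.01938+0.000j S between n2,n5
  Y(R3) = 0.2000+0.000j S between n6,n2
  Y(R4) = 0.01642+0.000j S between n7,n6
  Y(C1) = 0.000+0.2117j S between n8,n4
  Y(R5) = 0.0001650+0.000j S between n0,n2
  Y(R6) = 0.0003534+0.000j S between n3,n4
  Y(R7) = 0.0008850+0.000j S between n1,n4
  Y(L2) = 0.000-0.01032j S between n0,n4
  Y(L3) = 0.000-0.1948j S between n0,n3
  Y(R8) = 0.02525+0.000j S between n7,n0
  I3: injects 0.078 A into n7 (from n3)
  Y(R9) = 0.03096+0.000j S between n1,n0
  Y(R10) = 0.0003846+0.000j S between n1,n5
  Y(C2) = 0.000+0.1283j S between n6,n7
  Y(R11) = 0.0002976+0.000j S between n5,n3
  Y(C3) = 0.000+0.2429j S between n5,n8
  I4: injects 0.00649 A into n8 (from n5)
Assemble and solve the 8×8 MNA system:
  V(n1)=0.7588-0.2019j  V(n2)=4.601-2.743j  V(n3)=0.01776-0.5790j  V(n4)=-5.536-5.600j  V(n5)=-5.088-4.996j  V(n6)=5.544-2.527j  V(n7)=5.796-1.860j  V(n8)=-5.297-5.292j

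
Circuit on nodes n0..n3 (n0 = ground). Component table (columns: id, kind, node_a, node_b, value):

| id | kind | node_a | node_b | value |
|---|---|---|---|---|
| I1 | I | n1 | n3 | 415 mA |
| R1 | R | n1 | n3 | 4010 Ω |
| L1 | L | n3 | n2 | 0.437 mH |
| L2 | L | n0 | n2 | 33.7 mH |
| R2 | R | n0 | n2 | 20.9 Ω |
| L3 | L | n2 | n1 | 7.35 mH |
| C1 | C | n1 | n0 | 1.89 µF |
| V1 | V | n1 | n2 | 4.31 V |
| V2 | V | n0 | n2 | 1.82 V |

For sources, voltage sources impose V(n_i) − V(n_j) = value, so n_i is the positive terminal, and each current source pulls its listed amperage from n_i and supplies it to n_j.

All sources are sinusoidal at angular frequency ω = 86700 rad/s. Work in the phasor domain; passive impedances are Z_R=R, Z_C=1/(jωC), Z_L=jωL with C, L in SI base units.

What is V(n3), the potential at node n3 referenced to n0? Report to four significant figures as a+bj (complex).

-1.671+15.76j V

MNA unknowns: 3 node voltages V₁..V_3 plus 2 source currents (V1, V2)
I1: z[1]−=0.415, z[3]+=0.415
R1: Y=0.0002494+0.000j on G[1,3]
L1: Y=0.000-0.02639j on G[3,2]
L2: Y=0.000-0.0003423j on G[0,2]
R2: Y=0.04785+0.000j on G[0,2]
L3: Y=0.000-0.001569j on G[2,1]
C1: Y=0.000+0.1639j on G[1,0]
V1: row V1−V2=4.31, i_V1 at 1,2
V2: row V0−V2=1.82, i_V2 at 0,2
solve → V1=2.490+0.000j, V2=-1.820+0.000j, V3=-1.671+15.76j
aux → i_V1=-0.4160-0.3973j, i_V2=-0.08708+0.4086j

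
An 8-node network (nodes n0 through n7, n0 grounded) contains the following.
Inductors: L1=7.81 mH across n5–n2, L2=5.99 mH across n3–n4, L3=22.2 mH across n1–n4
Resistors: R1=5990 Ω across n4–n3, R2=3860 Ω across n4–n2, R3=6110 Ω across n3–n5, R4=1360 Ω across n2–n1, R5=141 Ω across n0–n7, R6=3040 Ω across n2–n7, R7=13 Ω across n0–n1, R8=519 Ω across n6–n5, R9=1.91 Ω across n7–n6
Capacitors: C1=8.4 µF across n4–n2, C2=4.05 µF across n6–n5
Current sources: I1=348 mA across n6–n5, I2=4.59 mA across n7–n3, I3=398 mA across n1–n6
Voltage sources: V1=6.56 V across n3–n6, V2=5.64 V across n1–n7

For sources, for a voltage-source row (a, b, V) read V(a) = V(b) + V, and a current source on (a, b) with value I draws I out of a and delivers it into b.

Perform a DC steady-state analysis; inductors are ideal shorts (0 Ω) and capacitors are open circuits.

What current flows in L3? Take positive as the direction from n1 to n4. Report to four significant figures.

-0.7784 A

MNA unknowns: 7 node voltages V₁..V_7 plus 5 source currents (L1, L2, L3, V1, V2)
L1: row V5−V2=0, i_L1 at 5,2
L2: row V3−V4=0, i_L2 at 3,4
R1: Y=0.0001669 on G[4,3]
R2: Y=0.0002591 on G[4,2]
R3: Y=0.0001637 on G[3,5]
R4: Y=0.0007353 on G[2,1]
R5: Y=0.007092 on G[0,7]
R6: Y=0.0003289 on G[2,7]
L3: row V1−V4=0, i_L3 at 1,4
R7: Y=0.07692 on G[0,1]
R8: Y=0.001927 on G[6,5]
R9: Y=0.5236 on G[7,6]
C1: Y=0.000 on G[4,2]
I1: z[6]−=0.348, z[5]+=0.348
I2: z[7]−=0.00459, z[3]+=0.00459
C2: Y=0.000 on G[6,5]
I3: z[1]−=0.398, z[6]+=0.398
V1: row V3−V6=6.56, i_V1 at 3,6
V2: row V1−V7=5.64, i_V2 at 1,7
solve → V1=0.4761, V2=98.17, V3=0.4761, V4=0.4761, V5=98.17, V6=-6.084, V7=-5.164
aux → i_L1=0.1311, i_L2=0.7531, i_L3=-0.7784, i_V1=-0.7326, i_V2=0.4157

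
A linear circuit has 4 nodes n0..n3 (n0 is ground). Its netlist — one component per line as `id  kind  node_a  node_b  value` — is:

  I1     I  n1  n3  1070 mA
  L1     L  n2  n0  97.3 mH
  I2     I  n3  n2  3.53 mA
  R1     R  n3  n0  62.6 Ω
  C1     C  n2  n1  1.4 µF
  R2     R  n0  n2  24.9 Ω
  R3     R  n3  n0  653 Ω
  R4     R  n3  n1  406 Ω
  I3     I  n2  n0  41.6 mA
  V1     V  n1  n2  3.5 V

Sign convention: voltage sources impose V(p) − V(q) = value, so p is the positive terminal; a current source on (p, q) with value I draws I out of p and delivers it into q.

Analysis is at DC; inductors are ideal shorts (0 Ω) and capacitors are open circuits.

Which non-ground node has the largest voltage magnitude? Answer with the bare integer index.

3

Apply KCL at each of the 3 non-ground nodes and solve the resulting linear system.
Node n1: branches {I1, C1, R4, V1} → V_1 = 3.500
Node n2: branches {L1, I2, C1, R2, I3, V1} → V_2 = 0.000
Node n3: branches {I1, I2, R1, R3, R4} → V_3 = 53.84
Source currents: i(L1)=-0.9841, i(V1)=-0.9460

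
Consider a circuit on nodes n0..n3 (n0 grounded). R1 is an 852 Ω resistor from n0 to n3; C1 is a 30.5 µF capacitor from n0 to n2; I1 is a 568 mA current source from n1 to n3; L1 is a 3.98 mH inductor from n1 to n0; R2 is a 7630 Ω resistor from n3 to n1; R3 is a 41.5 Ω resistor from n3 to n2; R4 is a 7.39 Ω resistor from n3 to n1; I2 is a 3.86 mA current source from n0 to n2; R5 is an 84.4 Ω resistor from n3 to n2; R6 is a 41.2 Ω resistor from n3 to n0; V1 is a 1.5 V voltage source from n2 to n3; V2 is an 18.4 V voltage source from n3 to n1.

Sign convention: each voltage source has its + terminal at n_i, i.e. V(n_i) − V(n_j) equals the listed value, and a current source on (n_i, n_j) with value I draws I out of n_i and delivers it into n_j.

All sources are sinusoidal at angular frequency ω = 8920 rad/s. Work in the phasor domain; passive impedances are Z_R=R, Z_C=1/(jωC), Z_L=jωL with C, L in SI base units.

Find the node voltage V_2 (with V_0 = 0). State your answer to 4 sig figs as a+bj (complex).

-2.256-0.4077j V

Apply KCL at each of the 3 non-ground nodes and solve the resulting linear system.
Node n1: branches {I1, L1, R2, R4, V2} → V_1 = -22.16-0.4077j
Node n2: branches {C1, R3, I2, R5, V1} → V_2 = -2.256-0.4077j
Node n3: branches {R1, I1, R2, R3, R4, R5, R6, V1, V2} → V_3 = -3.756-0.4077j
Source currents: i(V1)=-0.1610+0.6137j, i(V2)=-1.936+0.6241j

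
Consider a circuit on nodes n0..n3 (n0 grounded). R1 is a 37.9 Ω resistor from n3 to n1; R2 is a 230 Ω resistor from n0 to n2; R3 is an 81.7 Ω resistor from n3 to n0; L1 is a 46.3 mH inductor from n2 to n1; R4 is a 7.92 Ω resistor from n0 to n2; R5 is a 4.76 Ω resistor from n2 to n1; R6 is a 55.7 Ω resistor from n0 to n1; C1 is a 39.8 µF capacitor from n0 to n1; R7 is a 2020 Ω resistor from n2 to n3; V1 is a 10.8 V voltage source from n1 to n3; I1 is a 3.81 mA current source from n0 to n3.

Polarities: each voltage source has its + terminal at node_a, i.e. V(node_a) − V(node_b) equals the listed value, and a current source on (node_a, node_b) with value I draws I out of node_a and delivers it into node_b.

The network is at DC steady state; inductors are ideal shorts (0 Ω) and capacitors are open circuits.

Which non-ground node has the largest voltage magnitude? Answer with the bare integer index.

3

MNA unknowns: 3 node voltages V₁..V_3 plus 2 source currents (L1, V1)
R1: Y=0.02639 on G[3,1]
R2: Y=0.004348 on G[0,2]
R3: Y=0.01224 on G[3,0]
L1: row V2−V1=0, i_L1 at 2,1
R4: Y=0.1263 on G[0,2]
R5: Y=0.2101 on G[2,1]
R6: Y=0.01795 on G[0,1]
C1: Y=0.000 on G[0,1]
R7: Y=0.0004950 on G[2,3]
V1: row V1−V3=10.8, i_V1 at 1,3
I1: z[0]−=0.00381, z[3]+=0.00381
solve → V1=0.8458, V2=0.8458, V3=-9.954
aux → i_L1=-0.1158, i_V1=-0.4160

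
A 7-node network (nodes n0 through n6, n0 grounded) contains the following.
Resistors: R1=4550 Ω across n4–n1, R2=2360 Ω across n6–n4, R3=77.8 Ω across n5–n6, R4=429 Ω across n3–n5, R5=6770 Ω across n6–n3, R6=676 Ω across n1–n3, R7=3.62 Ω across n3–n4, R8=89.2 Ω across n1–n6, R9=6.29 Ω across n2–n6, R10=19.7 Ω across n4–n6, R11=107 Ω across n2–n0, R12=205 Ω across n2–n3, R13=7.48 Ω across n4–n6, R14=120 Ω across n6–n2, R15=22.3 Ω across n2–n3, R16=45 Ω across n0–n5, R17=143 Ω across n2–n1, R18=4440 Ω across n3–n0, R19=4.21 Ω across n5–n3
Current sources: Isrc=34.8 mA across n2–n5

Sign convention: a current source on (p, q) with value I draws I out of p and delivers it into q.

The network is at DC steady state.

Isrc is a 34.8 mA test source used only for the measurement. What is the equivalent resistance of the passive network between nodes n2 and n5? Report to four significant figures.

Apply KCL at each of the 6 non-ground nodes and solve the resulting linear system.
Node n1: branches {R1, R6, R8, R17} → V_1 = -0.1804
Node n2: branches {R9, R11, R12, R14, R15, R17, Isrc} → V_2 = -0.2655
Node n3: branches {R4, R5, R6, R7, R12, R15, R18, R19} → V_3 = -0.008839
Node n4: branches {R1, R2, R7, R10, R13} → V_4 = -0.06636
Node n5: branches {R3, R4, R16, R19, Isrc} → V_5 = 0.1117
Node n6: branches {R2, R3, R5, R8, R9, R10, R13, R14} → V_6 = -0.1522

R_eq = 10.84 Ω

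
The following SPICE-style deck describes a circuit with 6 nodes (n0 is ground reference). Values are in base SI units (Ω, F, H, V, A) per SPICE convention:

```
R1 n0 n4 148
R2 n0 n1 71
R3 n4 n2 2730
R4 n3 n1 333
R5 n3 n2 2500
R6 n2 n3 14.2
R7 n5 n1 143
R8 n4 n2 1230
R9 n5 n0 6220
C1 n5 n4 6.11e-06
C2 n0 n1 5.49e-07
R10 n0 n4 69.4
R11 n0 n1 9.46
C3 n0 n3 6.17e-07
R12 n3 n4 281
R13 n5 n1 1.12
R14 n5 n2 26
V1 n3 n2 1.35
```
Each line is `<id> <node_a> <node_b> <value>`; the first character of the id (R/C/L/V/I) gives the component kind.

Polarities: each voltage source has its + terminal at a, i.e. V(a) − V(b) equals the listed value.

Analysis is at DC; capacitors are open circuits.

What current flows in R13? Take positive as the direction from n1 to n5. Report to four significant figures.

Element admittances at DC:
  Y(R1) = 0.006757 S between n0,n4
  Y(R2) = 0.01408 S between n0,n1
  Y(R3) = 0.0003663 S between n4,n2
  Y(R4) = 0.003003 S between n3,n1
  Y(R5) = 0.0004000 S between n3,n2
  Y(R6) = 0.07042 S between n2,n3
  Y(R7) = 0.006993 S between n5,n1
  Y(R8) = 0.0008130 S between n4,n2
  Y(R9) = 0.0001608 S between n5,n0
  Y(C1) = 0.000 S between n5,n4
  Y(C2) = 0.000 S between n0,n1
  Y(R10) = 0.01441 S between n0,n4
  Y(R11) = 0.1057 S between n0,n1
  Y(C3) = 0.000 S between n0,n3
  Y(R12) = 0.003559 S between n3,n4
  Y(R13) = 0.8929 S between n5,n1
  Y(R14) = 0.03846 S between n5,n2
  V1: constraint V(n3)−V(n2) = 1.35
Assemble and solve the 6×6 MNA system:
  V(n1)=-0.02606  V(n2)=-0.2061  V(n3)=1.144  V(n4)=0.1478  V(n5)=-0.03344
  i(V1)=-0.1027

0.006584 A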